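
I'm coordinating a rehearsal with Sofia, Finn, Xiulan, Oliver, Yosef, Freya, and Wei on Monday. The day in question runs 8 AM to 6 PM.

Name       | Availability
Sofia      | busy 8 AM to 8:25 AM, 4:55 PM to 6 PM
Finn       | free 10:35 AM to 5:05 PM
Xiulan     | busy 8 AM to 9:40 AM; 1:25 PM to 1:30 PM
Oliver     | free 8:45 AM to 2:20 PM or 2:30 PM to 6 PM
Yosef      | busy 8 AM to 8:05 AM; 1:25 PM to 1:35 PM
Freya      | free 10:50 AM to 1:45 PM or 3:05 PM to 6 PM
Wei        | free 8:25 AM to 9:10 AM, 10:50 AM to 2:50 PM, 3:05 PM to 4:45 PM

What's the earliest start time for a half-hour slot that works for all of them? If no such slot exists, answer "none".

Sofia free: 08:25-16:55 (invert busy blocks within the working day).
Finn free: 10:35-17:05.
Xiulan free: 09:40-13:25, 13:30-18:00 (invert busy blocks within the working day).
Oliver free: 08:45-14:20, 14:30-18:00.
Yosef free: 08:05-13:25, 13:35-18:00 (invert busy blocks within the working day).
Freya free: 10:50-13:45, 15:05-18:00.
Wei free: 08:25-09:10, 10:50-14:50, 15:05-16:45.
Sofia ∩ Finn: 10:35-16:55.
Sofia ∩ Finn ∩ Xiulan: 10:35-13:25, 13:30-16:55.
Sofia ∩ Finn ∩ Xiulan ∩ Oliver: 10:35-13:25, 13:30-14:20, 14:30-16:55.
Sofia ∩ Finn ∩ Xiulan ∩ Oliver ∩ Yosef: 10:35-13:25, 13:35-14:20, 14:30-16:55.
Sofia ∩ Finn ∩ Xiulan ∩ Oliver ∩ Yosef ∩ Freya: 10:50-13:25, 13:35-13:45, 15:05-16:55.
Sofia ∩ Finn ∩ Xiulan ∩ Oliver ∩ Yosef ∩ Freya ∩ Wei: 10:50-13:25, 13:35-13:45, 15:05-16:45.
The first common window of at least 30 minutes is 10:50-13:25, so the earliest start is 10:50.

10:50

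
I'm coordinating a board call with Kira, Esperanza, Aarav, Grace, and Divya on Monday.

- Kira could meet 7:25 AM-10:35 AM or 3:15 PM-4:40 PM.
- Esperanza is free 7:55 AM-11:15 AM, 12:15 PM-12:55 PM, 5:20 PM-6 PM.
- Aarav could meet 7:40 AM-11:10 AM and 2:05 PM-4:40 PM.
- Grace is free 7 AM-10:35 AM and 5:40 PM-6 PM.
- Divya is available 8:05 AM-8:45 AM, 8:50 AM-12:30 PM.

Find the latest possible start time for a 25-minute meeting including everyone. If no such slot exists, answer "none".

Kira ∩ Esperanza: 07:55-10:35.
Kira ∩ Esperanza ∩ Aarav: 07:55-10:35.
Kira ∩ Esperanza ∩ Aarav ∩ Grace: 07:55-10:35.
Kira ∩ Esperanza ∩ Aarav ∩ Grace ∩ Divya: 08:05-08:45, 08:50-10:35.
The last common window of at least 25 minutes is 08:50-10:35; a 25-minute meeting can start as late as 10:10 and still end by 10:35.

10:10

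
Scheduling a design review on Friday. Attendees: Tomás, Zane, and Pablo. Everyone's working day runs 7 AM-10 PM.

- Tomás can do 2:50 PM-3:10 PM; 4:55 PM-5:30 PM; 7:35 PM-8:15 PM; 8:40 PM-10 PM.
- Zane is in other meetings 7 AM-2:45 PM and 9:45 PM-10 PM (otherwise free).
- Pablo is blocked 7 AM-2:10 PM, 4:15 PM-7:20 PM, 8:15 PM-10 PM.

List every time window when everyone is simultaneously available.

Tomás free: 14:50-15:10, 16:55-17:30, 19:35-20:15, 20:40-22:00.
Zane free: 14:45-21:45 (invert busy blocks within the working day).
Pablo free: 14:10-16:15, 19:20-20:15 (invert busy blocks within the working day).
Tomás ∩ Zane: 14:50-15:10, 16:55-17:30, 19:35-20:15, 20:40-21:45.
Tomás ∩ Zane ∩ Pablo: 14:50-15:10, 19:35-20:15.

14:50-15:10, 19:35-20:15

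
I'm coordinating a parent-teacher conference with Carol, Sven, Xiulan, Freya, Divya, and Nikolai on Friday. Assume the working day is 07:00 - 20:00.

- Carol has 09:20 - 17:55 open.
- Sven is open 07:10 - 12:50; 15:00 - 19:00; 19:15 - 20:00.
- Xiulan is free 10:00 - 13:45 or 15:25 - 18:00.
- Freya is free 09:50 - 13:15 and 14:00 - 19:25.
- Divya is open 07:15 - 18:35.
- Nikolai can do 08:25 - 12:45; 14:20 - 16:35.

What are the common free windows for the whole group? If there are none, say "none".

Carol ∩ Sven: 09:20-12:50, 15:00-17:55.
Carol ∩ Sven ∩ Xiulan: 10:00-12:50, 15:25-17:55.
Carol ∩ Sven ∩ Xiulan ∩ Freya: 10:00-12:50, 15:25-17:55.
Carol ∩ Sven ∩ Xiulan ∩ Freya ∩ Divya: 10:00-12:50, 15:25-17:55.
Carol ∩ Sven ∩ Xiulan ∩ Freya ∩ Divya ∩ Nikolai: 10:00-12:45, 15:25-16:35.

10:00-12:45, 15:25-16:35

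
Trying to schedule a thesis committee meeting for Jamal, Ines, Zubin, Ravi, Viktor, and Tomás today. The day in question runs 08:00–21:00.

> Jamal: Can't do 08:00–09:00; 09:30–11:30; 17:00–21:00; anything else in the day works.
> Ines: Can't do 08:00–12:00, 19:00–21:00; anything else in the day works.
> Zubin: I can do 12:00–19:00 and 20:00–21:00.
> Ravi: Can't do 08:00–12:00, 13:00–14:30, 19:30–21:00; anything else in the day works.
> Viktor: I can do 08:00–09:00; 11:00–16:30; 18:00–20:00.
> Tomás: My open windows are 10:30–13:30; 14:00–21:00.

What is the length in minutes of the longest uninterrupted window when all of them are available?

120

Jamal free: 09:00-09:30, 11:30-17:00 (invert busy blocks within the working day).
Ines free: 12:00-19:00 (invert busy blocks within the working day).
Zubin free: 12:00-19:00, 20:00-21:00.
Ravi free: 12:00-13:00, 14:30-19:30 (invert busy blocks within the working day).
Viktor free: 08:00-09:00, 11:00-16:30, 18:00-20:00.
Tomás free: 10:30-13:30, 14:00-21:00.
Jamal ∩ Ines: 12:00-17:00.
Jamal ∩ Ines ∩ Zubin: 12:00-17:00.
Jamal ∩ Ines ∩ Zubin ∩ Ravi: 12:00-13:00, 14:30-17:00.
Jamal ∩ Ines ∩ Zubin ∩ Ravi ∩ Viktor: 12:00-13:00, 14:30-16:30.
Jamal ∩ Ines ∩ Zubin ∩ Ravi ∩ Viktor ∩ Tomás: 12:00-13:00, 14:30-16:30.
Those are the intersection windows.
The longest is 14:30-16:30 at 120 minutes.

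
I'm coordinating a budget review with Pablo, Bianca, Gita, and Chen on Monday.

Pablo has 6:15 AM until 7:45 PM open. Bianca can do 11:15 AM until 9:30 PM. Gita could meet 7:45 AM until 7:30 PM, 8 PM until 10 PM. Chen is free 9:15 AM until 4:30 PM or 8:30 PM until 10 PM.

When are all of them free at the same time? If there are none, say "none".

Pablo ∩ Bianca: 11:15-19:45.
Pablo ∩ Bianca ∩ Gita: 11:15-19:30.
Pablo ∩ Bianca ∩ Gita ∩ Chen: 11:15-16:30.

11:15-16:30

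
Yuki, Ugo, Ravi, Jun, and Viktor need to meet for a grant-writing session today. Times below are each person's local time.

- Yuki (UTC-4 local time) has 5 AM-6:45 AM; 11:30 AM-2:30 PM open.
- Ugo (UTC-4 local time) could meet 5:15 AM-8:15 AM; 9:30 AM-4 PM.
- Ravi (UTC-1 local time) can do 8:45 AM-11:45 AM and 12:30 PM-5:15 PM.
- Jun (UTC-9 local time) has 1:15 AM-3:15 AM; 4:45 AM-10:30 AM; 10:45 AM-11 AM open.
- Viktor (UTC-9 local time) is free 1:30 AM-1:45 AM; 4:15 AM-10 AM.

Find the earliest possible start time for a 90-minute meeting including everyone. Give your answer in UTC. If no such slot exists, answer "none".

Yuki in UTC: 09:00-10:45, 15:30-18:30 (add 4h to convert from UTC-4).
Ugo in UTC: 09:15-12:15, 13:30-20:00 (add 4h to convert from UTC-4).
Ravi in UTC: 09:45-12:45, 13:30-18:15 (add 1h to convert from UTC-1).
Jun in UTC: 10:15-12:15, 13:45-19:30, 19:45-20:00 (add 9h to convert from UTC-9).
Viktor in UTC: 10:30-10:45, 13:15-19:00 (add 9h to convert from UTC-9).
Yuki ∩ Ugo: 09:15-10:45, 15:30-18:30.
Yuki ∩ Ugo ∩ Ravi: 09:45-10:45, 15:30-18:15.
Yuki ∩ Ugo ∩ Ravi ∩ Jun: 10:15-10:45, 15:30-18:15.
Yuki ∩ Ugo ∩ Ravi ∩ Jun ∩ Viktor: 10:30-10:45, 15:30-18:15.
The first common window of at least 90 minutes is 15:30-18:15, so the earliest start is 15:30.

15:30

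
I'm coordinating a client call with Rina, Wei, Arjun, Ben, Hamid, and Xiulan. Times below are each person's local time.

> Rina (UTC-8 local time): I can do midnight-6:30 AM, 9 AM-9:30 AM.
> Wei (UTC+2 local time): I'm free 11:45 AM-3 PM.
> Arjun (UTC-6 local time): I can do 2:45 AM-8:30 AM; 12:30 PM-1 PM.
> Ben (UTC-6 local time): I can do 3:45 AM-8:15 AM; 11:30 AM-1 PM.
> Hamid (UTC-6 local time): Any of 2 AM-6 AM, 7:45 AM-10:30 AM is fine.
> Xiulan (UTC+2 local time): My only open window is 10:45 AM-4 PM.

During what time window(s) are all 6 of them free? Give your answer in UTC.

Rina in UTC: 08:00-14:30, 17:00-17:30 (add 8h to convert from UTC-8).
Wei in UTC: 09:45-13:00 (subtract 2h to convert from UTC+2).
Arjun in UTC: 08:45-14:30, 18:30-19:00 (add 6h to convert from UTC-6).
Ben in UTC: 09:45-14:15, 17:30-19:00 (add 6h to convert from UTC-6).
Hamid in UTC: 08:00-12:00, 13:45-16:30 (add 6h to convert from UTC-6).
Xiulan in UTC: 08:45-14:00 (subtract 2h to convert from UTC+2).
Rina ∩ Wei: 09:45-13:00.
Rina ∩ Wei ∩ Arjun: 09:45-13:00.
Rina ∩ Wei ∩ Arjun ∩ Ben: 09:45-13:00.
Rina ∩ Wei ∩ Arjun ∩ Ben ∩ Hamid: 09:45-12:00.
Rina ∩ Wei ∩ Arjun ∩ Ben ∩ Hamid ∩ Xiulan: 09:45-12:00.

09:45-12:00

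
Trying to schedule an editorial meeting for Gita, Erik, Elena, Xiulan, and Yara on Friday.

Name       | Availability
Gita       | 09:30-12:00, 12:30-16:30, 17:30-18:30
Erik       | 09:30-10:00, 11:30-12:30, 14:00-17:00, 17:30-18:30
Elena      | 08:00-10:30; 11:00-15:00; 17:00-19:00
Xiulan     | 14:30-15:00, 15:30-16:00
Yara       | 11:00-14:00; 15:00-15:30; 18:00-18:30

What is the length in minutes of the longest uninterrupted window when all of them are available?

0

Gita ∩ Erik: 09:30-10:00, 11:30-12:00, 14:00-16:30, 17:30-18:30.
Gita ∩ Erik ∩ Elena: 09:30-10:00, 11:30-12:00, 14:00-15:00, 17:30-18:30.
Gita ∩ Erik ∩ Elena ∩ Xiulan: 14:30-15:00.
Gita ∩ Erik ∩ Elena ∩ Xiulan ∩ Yara: ∅.
There is no time when everyone is free.
No common window exists, so the longest block is 0 minutes.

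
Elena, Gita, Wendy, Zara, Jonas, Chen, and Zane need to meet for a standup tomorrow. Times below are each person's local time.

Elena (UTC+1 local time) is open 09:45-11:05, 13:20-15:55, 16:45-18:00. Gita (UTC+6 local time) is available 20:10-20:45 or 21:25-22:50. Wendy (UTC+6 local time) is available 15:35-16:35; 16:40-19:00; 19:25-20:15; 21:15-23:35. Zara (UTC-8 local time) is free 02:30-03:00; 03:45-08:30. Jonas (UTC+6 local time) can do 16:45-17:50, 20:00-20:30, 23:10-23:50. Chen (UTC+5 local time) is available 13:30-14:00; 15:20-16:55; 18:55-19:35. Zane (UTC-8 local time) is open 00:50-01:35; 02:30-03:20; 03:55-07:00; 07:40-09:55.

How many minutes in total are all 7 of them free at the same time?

5

Elena in UTC: 08:45-10:05, 12:20-14:55, 15:45-17:00 (subtract 1h to convert from UTC+1).
Gita in UTC: 14:10-14:45, 15:25-16:50 (subtract 6h to convert from UTC+6).
Wendy in UTC: 09:35-10:35, 10:40-13:00, 13:25-14:15, 15:15-17:35 (subtract 6h to convert from UTC+6).
Zara in UTC: 10:30-11:00, 11:45-16:30 (add 8h to convert from UTC-8).
Jonas in UTC: 10:45-11:50, 14:00-14:30, 17:10-17:50 (subtract 6h to convert from UTC+6).
Chen in UTC: 08:30-09:00, 10:20-11:55, 13:55-14:35 (subtract 5h to convert from UTC+5).
Zane in UTC: 08:50-09:35, 10:30-11:20, 11:55-15:00, 15:40-17:55 (add 8h to convert from UTC-8).
Elena ∩ Gita: 14:10-14:45, 15:45-16:50.
Elena ∩ Gita ∩ Wendy: 14:10-14:15, 15:45-16:50.
Elena ∩ Gita ∩ Wendy ∩ Zara: 14:10-14:15, 15:45-16:30.
Elena ∩ Gita ∩ Wendy ∩ Zara ∩ Jonas: 14:10-14:15.
Elena ∩ Gita ∩ Wendy ∩ Zara ∩ Jonas ∩ Chen: 14:10-14:15.
Elena ∩ Gita ∩ Wendy ∩ Zara ∩ Jonas ∩ Chen ∩ Zane: 14:10-14:15.
That's a single block of 5 minutes.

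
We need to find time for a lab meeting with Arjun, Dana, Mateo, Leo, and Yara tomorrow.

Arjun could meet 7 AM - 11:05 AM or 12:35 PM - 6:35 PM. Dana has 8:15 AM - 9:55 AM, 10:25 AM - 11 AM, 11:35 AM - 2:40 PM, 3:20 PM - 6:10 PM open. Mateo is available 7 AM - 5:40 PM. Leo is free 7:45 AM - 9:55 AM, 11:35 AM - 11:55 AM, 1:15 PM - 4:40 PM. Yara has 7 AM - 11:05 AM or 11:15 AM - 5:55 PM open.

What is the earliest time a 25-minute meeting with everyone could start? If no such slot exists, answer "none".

08:15

Arjun ∩ Dana: 08:15-09:55, 10:25-11:00, 12:35-14:40, 15:20-18:10.
Arjun ∩ Dana ∩ Mateo: 08:15-09:55, 10:25-11:00, 12:35-14:40, 15:20-17:40.
Arjun ∩ Dana ∩ Mateo ∩ Leo: 08:15-09:55, 13:15-14:40, 15:20-16:40.
Arjun ∩ Dana ∩ Mateo ∩ Leo ∩ Yara: 08:15-09:55, 13:15-14:40, 15:20-16:40.
The first common window of at least 25 minutes is 08:15-09:55, so the earliest start is 08:15.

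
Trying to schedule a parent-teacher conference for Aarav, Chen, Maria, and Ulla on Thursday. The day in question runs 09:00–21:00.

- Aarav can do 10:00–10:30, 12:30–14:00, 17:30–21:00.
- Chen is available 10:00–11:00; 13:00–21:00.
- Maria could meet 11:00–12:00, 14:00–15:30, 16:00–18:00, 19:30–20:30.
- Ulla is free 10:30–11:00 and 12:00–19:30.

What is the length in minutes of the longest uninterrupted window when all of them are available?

30

Aarav ∩ Chen: 10:00-10:30, 13:00-14:00, 17:30-21:00.
Aarav ∩ Chen ∩ Maria: 17:30-18:00, 19:30-20:30.
Aarav ∩ Chen ∩ Maria ∩ Ulla: 17:30-18:00.
The longest is 17:30-18:00 at 30 minutes.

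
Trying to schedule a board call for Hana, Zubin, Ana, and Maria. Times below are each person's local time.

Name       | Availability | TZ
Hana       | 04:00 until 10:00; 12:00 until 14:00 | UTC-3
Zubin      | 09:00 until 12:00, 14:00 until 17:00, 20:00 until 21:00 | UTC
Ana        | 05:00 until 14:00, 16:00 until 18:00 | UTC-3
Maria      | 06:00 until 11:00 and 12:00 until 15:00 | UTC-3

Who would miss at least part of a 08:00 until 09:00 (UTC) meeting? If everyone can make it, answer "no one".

Hana in UTC: 07:00-13:00, 15:00-17:00 (add 3h to convert from UTC-3).
Zubin in UTC: 09:00-12:00, 14:00-17:00, 20:00-21:00.
Ana in UTC: 08:00-17:00, 19:00-21:00 (add 3h to convert from UTC-3).
Maria in UTC: 09:00-14:00, 15:00-18:00 (add 3h to convert from UTC-3).
Hana: free for 08:00-09:00. Zubin: not fully free for 08:00-09:00. Ana: free for 08:00-09:00. Maria: not fully free for 08:00-09:00.

Maria, Zubin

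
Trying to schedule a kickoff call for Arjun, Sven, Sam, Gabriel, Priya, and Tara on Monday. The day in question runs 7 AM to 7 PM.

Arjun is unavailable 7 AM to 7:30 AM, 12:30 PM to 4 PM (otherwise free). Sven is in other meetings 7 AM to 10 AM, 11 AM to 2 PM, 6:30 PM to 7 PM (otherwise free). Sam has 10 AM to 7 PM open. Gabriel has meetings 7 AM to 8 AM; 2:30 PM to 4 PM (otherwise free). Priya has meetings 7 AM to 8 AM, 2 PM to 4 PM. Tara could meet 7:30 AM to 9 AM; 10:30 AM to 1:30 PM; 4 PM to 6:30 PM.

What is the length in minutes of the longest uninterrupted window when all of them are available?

150

Arjun free: 07:30-12:30, 16:00-19:00 (invert busy blocks within the working day).
Sven free: 10:00-11:00, 14:00-18:30 (invert busy blocks within the working day).
Sam free: 10:00-19:00.
Gabriel free: 08:00-14:30, 16:00-19:00 (invert busy blocks within the working day).
Priya free: 08:00-14:00, 16:00-19:00 (invert busy blocks within the working day).
Tara free: 07:30-09:00, 10:30-13:30, 16:00-18:30.
Arjun ∩ Sven: 10:00-11:00, 16:00-18:30.
Arjun ∩ Sven ∩ Sam: 10:00-11:00, 16:00-18:30.
Arjun ∩ Sven ∩ Sam ∩ Gabriel: 10:00-11:00, 16:00-18:30.
Arjun ∩ Sven ∩ Sam ∩ Gabriel ∩ Priya: 10:00-11:00, 16:00-18:30.
Arjun ∩ Sven ∩ Sam ∩ Gabriel ∩ Priya ∩ Tara: 10:30-11:00, 16:00-18:30.
The longest is 16:00-18:30 at 150 minutes.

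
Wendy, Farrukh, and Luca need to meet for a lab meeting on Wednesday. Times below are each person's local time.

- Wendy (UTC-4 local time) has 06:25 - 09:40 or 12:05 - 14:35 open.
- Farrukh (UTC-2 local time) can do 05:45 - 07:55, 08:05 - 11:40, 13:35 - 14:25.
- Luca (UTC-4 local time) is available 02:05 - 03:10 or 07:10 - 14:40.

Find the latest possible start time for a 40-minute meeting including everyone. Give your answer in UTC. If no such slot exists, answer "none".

Wendy in UTC: 10:25-13:40, 16:05-18:35 (add 4h to convert from UTC-4).
Farrukh in UTC: 07:45-09:55, 10:05-13:40, 15:35-16:25 (add 2h to convert from UTC-2).
Luca in UTC: 06:05-07:10, 11:10-18:40 (add 4h to convert from UTC-4).
Wendy ∩ Farrukh: 10:25-13:40, 16:05-16:25.
Wendy ∩ Farrukh ∩ Luca: 11:10-13:40, 16:05-16:25.
The last common window of at least 40 minutes is 11:10-13:40; a 40-minute meeting can start as late as 13:00 and still end by 13:40.

13:00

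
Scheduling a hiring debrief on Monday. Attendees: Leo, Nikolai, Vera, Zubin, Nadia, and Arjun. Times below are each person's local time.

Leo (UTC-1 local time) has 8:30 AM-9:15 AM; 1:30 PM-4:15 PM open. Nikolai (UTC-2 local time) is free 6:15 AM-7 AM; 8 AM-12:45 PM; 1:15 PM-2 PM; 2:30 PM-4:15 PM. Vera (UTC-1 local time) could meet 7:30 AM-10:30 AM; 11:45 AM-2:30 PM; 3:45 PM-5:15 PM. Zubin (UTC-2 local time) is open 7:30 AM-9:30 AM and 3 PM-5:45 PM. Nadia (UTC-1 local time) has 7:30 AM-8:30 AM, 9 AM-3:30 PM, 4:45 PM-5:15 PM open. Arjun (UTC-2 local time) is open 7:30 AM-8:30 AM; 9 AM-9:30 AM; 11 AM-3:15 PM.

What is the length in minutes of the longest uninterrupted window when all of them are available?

15

Leo in UTC: 09:30-10:15, 14:30-17:15 (add 1h to convert from UTC-1).
Nikolai in UTC: 08:15-09:00, 10:00-14:45, 15:15-16:00, 16:30-18:15 (add 2h to convert from UTC-2).
Vera in UTC: 08:30-11:30, 12:45-15:30, 16:45-18:15 (add 1h to convert from UTC-1).
Zubin in UTC: 09:30-11:30, 17:00-19:45 (add 2h to convert from UTC-2).
Nadia in UTC: 08:30-09:30, 10:00-16:30, 17:45-18:15 (add 1h to convert from UTC-1).
Arjun in UTC: 09:30-10:30, 11:00-11:30, 13:00-17:15 (add 2h to convert from UTC-2).
Leo ∩ Nikolai: 10:00-10:15, 14:30-14:45, 15:15-16:00, 16:30-17:15.
Leo ∩ Nikolai ∩ Vera: 10:00-10:15, 14:30-14:45, 15:15-15:30, 16:45-17:15.
Leo ∩ Nikolai ∩ Vera ∩ Zubin: 10:00-10:15, 17:00-17:15.
Leo ∩ Nikolai ∩ Vera ∩ Zubin ∩ Nadia: 10:00-10:15.
Leo ∩ Nikolai ∩ Vera ∩ Zubin ∩ Nadia ∩ Arjun: 10:00-10:15.
The longest is 10:00-10:15 at 15 minutes.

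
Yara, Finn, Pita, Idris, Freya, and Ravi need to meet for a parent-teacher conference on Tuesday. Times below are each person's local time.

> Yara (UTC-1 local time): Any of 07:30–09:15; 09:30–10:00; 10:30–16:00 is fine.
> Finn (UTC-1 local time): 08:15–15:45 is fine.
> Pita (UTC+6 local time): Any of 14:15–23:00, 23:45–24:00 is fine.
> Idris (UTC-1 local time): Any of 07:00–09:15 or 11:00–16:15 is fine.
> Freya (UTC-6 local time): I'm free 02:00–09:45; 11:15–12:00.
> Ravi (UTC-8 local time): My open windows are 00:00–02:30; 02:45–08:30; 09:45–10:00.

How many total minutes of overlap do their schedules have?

285

Yara in UTC: 08:30-10:15, 10:30-11:00, 11:30-17:00 (add 1h to convert from UTC-1).
Finn in UTC: 09:15-16:45 (add 1h to convert from UTC-1).
Pita in UTC: 08:15-17:00, 17:45-18:00 (subtract 6h to convert from UTC+6).
Idris in UTC: 08:00-10:15, 12:00-17:15 (add 1h to convert from UTC-1).
Freya in UTC: 08:00-15:45, 17:15-18:00 (add 6h to convert from UTC-6).
Ravi in UTC: 08:00-10:30, 10:45-16:30, 17:45-18:00 (add 8h to convert from UTC-8).
Yara ∩ Finn: 09:15-10:15, 10:30-11:00, 11:30-16:45.
Yara ∩ Finn ∩ Pita: 09:15-10:15, 10:30-11:00, 11:30-16:45.
Yara ∩ Finn ∩ Pita ∩ Idris: 09:15-10:15, 12:00-16:45.
Yara ∩ Finn ∩ Pita ∩ Idris ∩ Freya: 09:15-10:15, 12:00-15:45.
Yara ∩ Finn ∩ Pita ∩ Idris ∩ Freya ∩ Ravi: 09:15-10:15, 12:00-15:45.
So the common availability across everyone is 09:15-10:15, 12:00-15:45.
Summing the common windows: 60 + 225 = 285 minutes.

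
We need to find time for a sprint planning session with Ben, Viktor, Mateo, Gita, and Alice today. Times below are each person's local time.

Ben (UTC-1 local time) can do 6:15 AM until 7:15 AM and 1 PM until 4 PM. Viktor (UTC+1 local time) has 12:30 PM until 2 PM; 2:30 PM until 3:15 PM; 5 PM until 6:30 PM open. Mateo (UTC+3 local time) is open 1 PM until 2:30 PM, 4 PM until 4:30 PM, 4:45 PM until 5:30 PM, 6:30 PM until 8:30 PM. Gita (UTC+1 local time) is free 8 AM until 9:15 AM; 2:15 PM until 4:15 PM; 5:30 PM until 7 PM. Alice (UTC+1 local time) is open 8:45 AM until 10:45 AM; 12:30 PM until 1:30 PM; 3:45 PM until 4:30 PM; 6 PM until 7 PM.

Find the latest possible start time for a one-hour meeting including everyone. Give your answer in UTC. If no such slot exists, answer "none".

none

Ben in UTC: 07:15-08:15, 14:00-17:00 (add 1h to convert from UTC-1).
Viktor in UTC: 11:30-13:00, 13:30-14:15, 16:00-17:30 (subtract 1h to convert from UTC+1).
Mateo in UTC: 10:00-11:30, 13:00-13:30, 13:45-14:30, 15:30-17:30 (subtract 3h to convert from UTC+3).
Gita in UTC: 07:00-08:15, 13:15-15:15, 16:30-18:00 (subtract 1h to convert from UTC+1).
Alice in UTC: 07:45-09:45, 11:30-12:30, 14:45-15:30, 17:00-18:00 (subtract 1h to convert from UTC+1).
Ben ∩ Viktor: 14:00-14:15, 16:00-17:00.
Ben ∩ Viktor ∩ Mateo: 14:00-14:15, 16:00-17:00.
Ben ∩ Viktor ∩ Mateo ∩ Gita: 14:00-14:15, 16:30-17:00.
Ben ∩ Viktor ∩ Mateo ∩ Gita ∩ Alice: ∅.
There is no time when everyone is free.
No common window is at least 60 minutes long.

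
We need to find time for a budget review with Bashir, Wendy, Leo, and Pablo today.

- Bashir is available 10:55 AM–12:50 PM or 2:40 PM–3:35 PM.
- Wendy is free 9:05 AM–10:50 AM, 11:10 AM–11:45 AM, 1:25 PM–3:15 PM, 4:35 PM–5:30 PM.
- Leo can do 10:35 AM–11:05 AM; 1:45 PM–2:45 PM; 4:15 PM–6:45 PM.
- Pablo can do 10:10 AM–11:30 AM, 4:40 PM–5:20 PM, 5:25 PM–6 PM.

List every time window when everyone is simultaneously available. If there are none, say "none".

Bashir ∩ Wendy: 11:10-11:45, 14:40-15:15.
Bashir ∩ Wendy ∩ Leo: 14:40-14:45.
Bashir ∩ Wendy ∩ Leo ∩ Pablo: ∅.
There is no time when everyone is free.

none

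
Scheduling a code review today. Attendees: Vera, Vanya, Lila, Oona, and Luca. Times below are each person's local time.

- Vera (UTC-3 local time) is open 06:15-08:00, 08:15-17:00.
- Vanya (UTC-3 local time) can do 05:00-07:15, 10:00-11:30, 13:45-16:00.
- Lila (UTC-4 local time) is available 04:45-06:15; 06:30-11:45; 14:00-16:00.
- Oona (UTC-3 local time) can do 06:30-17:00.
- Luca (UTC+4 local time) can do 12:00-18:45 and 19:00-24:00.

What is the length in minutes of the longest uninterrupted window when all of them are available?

Vera in UTC: 09:15-11:00, 11:15-20:00 (add 3h to convert from UTC-3).
Vanya in UTC: 08:00-10:15, 13:00-14:30, 16:45-19:00 (add 3h to convert from UTC-3).
Lila in UTC: 08:45-10:15, 10:30-15:45, 18:00-20:00 (add 4h to convert from UTC-4).
Oona in UTC: 09:30-20:00 (add 3h to convert from UTC-3).
Luca in UTC: 08:00-14:45, 15:00-20:00 (subtract 4h to convert from UTC+4).
Vera ∩ Vanya: 09:15-10:15, 13:00-14:30, 16:45-19:00.
Vera ∩ Vanya ∩ Lila: 09:15-10:15, 13:00-14:30, 18:00-19:00.
Vera ∩ Vanya ∩ Lila ∩ Oona: 09:30-10:15, 13:00-14:30, 18:00-19:00.
Vera ∩ Vanya ∩ Lila ∩ Oona ∩ Luca: 09:30-10:15, 13:00-14:30, 18:00-19:00.
Those are the intersection windows.
The longest is 13:00-14:30 at 90 minutes.

90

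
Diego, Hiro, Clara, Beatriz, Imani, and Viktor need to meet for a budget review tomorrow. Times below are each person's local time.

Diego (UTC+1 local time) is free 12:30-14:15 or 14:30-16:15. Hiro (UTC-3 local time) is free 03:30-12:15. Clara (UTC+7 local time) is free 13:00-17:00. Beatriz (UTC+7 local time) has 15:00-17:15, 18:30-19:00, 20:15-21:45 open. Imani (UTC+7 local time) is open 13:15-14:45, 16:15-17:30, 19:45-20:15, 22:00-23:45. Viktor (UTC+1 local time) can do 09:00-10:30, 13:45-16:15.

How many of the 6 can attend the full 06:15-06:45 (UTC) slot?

2

Diego in UTC: 11:30-13:15, 13:30-15:15 (subtract 1h to convert from UTC+1).
Hiro in UTC: 06:30-15:15 (add 3h to convert from UTC-3).
Clara in UTC: 06:00-10:00 (subtract 7h to convert from UTC+7).
Beatriz in UTC: 08:00-10:15, 11:30-12:00, 13:15-14:45 (subtract 7h to convert from UTC+7).
Imani in UTC: 06:15-07:45, 09:15-10:30, 12:45-13:15, 15:00-16:45 (subtract 7h to convert from UTC+7).
Viktor in UTC: 08:00-09:30, 12:45-15:15 (subtract 1h to convert from UTC+1).
Clara and Imani can make the full 06:15-06:45 slot — that's 2.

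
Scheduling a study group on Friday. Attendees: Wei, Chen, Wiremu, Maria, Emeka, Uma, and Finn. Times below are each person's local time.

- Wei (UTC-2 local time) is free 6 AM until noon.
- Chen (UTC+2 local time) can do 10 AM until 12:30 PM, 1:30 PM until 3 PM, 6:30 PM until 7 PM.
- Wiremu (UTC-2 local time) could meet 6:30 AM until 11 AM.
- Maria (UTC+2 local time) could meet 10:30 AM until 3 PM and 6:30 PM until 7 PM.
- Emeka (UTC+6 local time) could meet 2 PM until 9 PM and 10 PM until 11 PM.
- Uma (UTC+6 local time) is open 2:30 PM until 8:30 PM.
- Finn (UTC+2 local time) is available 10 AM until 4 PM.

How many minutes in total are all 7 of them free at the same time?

210

Wei in UTC: 08:00-14:00 (add 2h to convert from UTC-2).
Chen in UTC: 08:00-10:30, 11:30-13:00, 16:30-17:00 (subtract 2h to convert from UTC+2).
Wiremu in UTC: 08:30-13:00 (add 2h to convert from UTC-2).
Maria in UTC: 08:30-13:00, 16:30-17:00 (subtract 2h to convert from UTC+2).
Emeka in UTC: 08:00-15:00, 16:00-17:00 (subtract 6h to convert from UTC+6).
Uma in UTC: 08:30-14:30 (subtract 6h to convert from UTC+6).
Finn in UTC: 08:00-14:00 (subtract 2h to convert from UTC+2).
Wei ∩ Chen: 08:00-10:30, 11:30-13:00.
Wei ∩ Chen ∩ Wiremu: 08:30-10:30, 11:30-13:00.
Wei ∩ Chen ∩ Wiremu ∩ Maria: 08:30-10:30, 11:30-13:00.
Wei ∩ Chen ∩ Wiremu ∩ Maria ∩ Emeka: 08:30-10:30, 11:30-13:00.
Wei ∩ Chen ∩ Wiremu ∩ Maria ∩ Emeka ∩ Uma: 08:30-10:30, 11:30-13:00.
Wei ∩ Chen ∩ Wiremu ∩ Maria ∩ Emeka ∩ Uma ∩ Finn: 08:30-10:30, 11:30-13:00.
Those are the intersection windows.
Summing the common windows: 120 + 90 = 210 minutes.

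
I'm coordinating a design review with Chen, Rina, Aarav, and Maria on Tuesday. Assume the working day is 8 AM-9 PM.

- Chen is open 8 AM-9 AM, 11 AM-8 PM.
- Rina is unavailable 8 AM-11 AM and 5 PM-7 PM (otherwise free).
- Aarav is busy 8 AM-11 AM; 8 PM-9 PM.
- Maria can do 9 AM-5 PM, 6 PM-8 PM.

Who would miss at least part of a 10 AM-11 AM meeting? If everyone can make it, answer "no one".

Aarav, Chen, Rina

Chen free: 08:00-09:00, 11:00-20:00.
Rina free: 11:00-17:00, 19:00-21:00 (invert busy blocks within the working day).
Aarav free: 11:00-20:00 (invert busy blocks within the working day).
Maria free: 09:00-17:00, 18:00-20:00.
Chen: not fully free for 10:00-11:00. Rina: not fully free for 10:00-11:00. Aarav: not fully free for 10:00-11:00. Maria: free for 10:00-11:00.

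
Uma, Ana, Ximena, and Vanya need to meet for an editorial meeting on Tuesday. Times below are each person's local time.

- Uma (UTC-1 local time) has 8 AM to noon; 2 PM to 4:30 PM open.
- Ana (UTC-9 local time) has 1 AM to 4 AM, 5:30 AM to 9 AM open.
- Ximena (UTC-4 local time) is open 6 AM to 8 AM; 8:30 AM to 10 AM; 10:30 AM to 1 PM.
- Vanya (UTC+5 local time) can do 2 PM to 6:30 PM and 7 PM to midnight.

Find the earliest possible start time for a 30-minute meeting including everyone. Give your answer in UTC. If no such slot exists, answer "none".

10:00

Uma in UTC: 09:00-13:00, 15:00-17:30 (add 1h to convert from UTC-1).
Ana in UTC: 10:00-13:00, 14:30-18:00 (add 9h to convert from UTC-9).
Ximena in UTC: 10:00-12:00, 12:30-14:00, 14:30-17:00 (add 4h to convert from UTC-4).
Vanya in UTC: 09:00-13:30, 14:00-19:00 (subtract 5h to convert from UTC+5).
Uma ∩ Ana: 10:00-13:00, 15:00-17:30.
Uma ∩ Ana ∩ Ximena: 10:00-12:00, 12:30-13:00, 15:00-17:00.
Uma ∩ Ana ∩ Ximena ∩ Vanya: 10:00-12:00, 12:30-13:00, 15:00-17:00.
Those are the intersection windows.
The first common window of at least 30 minutes is 10:00-12:00, so the earliest start is 10:00.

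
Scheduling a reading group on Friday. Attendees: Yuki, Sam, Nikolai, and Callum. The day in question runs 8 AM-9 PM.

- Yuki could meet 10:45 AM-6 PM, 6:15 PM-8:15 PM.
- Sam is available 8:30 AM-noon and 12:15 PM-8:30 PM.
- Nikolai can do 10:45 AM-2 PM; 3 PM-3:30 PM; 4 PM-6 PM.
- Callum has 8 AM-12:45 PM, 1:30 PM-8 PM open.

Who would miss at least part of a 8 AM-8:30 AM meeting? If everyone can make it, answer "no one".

Yuki: not fully free for 08:00-08:30. Sam: not fully free for 08:00-08:30. Nikolai: not fully free for 08:00-08:30. Callum: free for 08:00-08:30.

Nikolai, Sam, Yuki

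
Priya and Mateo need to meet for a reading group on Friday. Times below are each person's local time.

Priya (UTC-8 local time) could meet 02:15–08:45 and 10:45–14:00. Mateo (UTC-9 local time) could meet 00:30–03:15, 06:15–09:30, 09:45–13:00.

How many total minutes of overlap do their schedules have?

405

Priya in UTC: 10:15-16:45, 18:45-22:00 (add 8h to convert from UTC-8).
Mateo in UTC: 09:30-12:15, 15:15-18:30, 18:45-22:00 (add 9h to convert from UTC-9).
Priya ∩ Mateo: 10:15-12:15, 15:15-16:45, 18:45-22:00.
Summing the common windows: 120 + 90 + 195 = 405 minutes.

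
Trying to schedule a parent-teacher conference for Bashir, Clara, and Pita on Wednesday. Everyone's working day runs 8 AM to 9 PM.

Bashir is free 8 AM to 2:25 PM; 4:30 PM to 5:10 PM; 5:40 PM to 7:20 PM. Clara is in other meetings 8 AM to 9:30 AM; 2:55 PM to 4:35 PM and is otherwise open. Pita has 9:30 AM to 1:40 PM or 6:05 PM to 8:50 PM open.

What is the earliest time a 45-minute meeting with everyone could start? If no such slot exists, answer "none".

09:30

Bashir free: 08:00-14:25, 16:30-17:10, 17:40-19:20.
Clara free: 09:30-14:55, 16:35-21:00 (invert busy blocks within the working day).
Pita free: 09:30-13:40, 18:05-20:50.
Bashir ∩ Clara: 09:30-14:25, 16:35-17:10, 17:40-19:20.
Bashir ∩ Clara ∩ Pita: 09:30-13:40, 18:05-19:20.
The first common window of at least 45 minutes is 09:30-13:40, so the earliest start is 09:30.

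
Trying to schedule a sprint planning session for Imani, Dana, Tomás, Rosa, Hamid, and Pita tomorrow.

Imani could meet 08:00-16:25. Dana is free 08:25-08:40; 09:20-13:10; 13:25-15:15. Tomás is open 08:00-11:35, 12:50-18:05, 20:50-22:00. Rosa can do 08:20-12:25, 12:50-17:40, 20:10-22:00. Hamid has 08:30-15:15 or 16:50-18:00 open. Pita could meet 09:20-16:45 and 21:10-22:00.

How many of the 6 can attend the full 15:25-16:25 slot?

4

Imani, Tomás, Rosa, and Pita can make the full 15:25-16:25 slot — that's 4.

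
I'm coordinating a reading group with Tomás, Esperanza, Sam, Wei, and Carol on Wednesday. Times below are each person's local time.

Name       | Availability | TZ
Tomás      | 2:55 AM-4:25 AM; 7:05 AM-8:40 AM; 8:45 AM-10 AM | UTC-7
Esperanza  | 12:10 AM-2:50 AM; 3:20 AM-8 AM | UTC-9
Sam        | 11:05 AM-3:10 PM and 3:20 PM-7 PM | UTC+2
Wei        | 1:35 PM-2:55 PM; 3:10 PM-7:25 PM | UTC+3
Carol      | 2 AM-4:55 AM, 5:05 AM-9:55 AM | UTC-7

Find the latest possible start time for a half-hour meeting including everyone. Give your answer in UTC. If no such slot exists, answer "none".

Tomás in UTC: 09:55-11:25, 14:05-15:40, 15:45-17:00 (add 7h to convert from UTC-7).
Esperanza in UTC: 09:10-11:50, 12:20-17:00 (add 9h to convert from UTC-9).
Sam in UTC: 09:05-13:10, 13:20-17:00 (subtract 2h to convert from UTC+2).
Wei in UTC: 10:35-11:55, 12:10-16:25 (subtract 3h to convert from UTC+3).
Carol in UTC: 09:00-11:55, 12:05-16:55 (add 7h to convert from UTC-7).
Tomás ∩ Esperanza: 09:55-11:25, 14:05-15:40, 15:45-17:00.
Tomás ∩ Esperanza ∩ Sam: 09:55-11:25, 14:05-15:40, 15:45-17:00.
Tomás ∩ Esperanza ∩ Sam ∩ Wei: 10:35-11:25, 14:05-15:40, 15:45-16:25.
Tomás ∩ Esperanza ∩ Sam ∩ Wei ∩ Carol: 10:35-11:25, 14:05-15:40, 15:45-16:25.
The last common window of at least 30 minutes is 15:45-16:25; a 30-minute meeting can start as late as 15:55 and still end by 16:25.

15:55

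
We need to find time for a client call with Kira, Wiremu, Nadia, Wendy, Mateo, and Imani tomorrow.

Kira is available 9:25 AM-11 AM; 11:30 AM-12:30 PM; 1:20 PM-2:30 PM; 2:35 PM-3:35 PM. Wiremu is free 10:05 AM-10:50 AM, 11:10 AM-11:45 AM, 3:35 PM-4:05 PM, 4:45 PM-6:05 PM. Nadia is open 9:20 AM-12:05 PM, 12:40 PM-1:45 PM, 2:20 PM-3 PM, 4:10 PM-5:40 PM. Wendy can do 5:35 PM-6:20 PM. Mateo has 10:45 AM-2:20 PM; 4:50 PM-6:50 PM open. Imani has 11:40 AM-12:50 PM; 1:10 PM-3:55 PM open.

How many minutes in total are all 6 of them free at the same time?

Kira ∩ Wiremu: 10:05-10:50, 11:30-11:45.
Kira ∩ Wiremu ∩ Nadia: 10:05-10:50, 11:30-11:45.
Kira ∩ Wiremu ∩ Nadia ∩ Wendy: ∅.
Kira ∩ Wiremu ∩ Nadia ∩ Wendy ∩ Mateo: ∅.
Kira ∩ Wiremu ∩ Nadia ∩ Wendy ∩ Mateo ∩ Imani: ∅.
There is no time when everyone is free.
There is no common window, so the total is 0 minutes.

0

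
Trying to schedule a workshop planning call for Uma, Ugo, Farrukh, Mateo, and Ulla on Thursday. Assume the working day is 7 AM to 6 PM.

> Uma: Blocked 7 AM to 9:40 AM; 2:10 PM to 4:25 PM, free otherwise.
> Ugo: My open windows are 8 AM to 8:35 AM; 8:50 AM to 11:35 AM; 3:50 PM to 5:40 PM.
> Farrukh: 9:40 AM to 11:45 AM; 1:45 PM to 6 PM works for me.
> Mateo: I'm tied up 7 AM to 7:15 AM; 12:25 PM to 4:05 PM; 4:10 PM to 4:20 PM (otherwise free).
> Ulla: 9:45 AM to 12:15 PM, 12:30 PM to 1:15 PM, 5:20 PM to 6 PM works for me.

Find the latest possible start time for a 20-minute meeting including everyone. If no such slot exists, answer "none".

Uma free: 09:40-14:10, 16:25-18:00 (invert busy blocks within the working day).
Ugo free: 08:00-08:35, 08:50-11:35, 15:50-17:40.
Farrukh free: 09:40-11:45, 13:45-18:00.
Mateo free: 07:15-12:25, 16:05-16:10, 16:20-18:00 (invert busy blocks within the working day).
Ulla free: 09:45-12:15, 12:30-13:15, 17:20-18:00.
Uma ∩ Ugo: 09:40-11:35, 16:25-17:40.
Uma ∩ Ugo ∩ Farrukh: 09:40-11:35, 16:25-17:40.
Uma ∩ Ugo ∩ Farrukh ∩ Mateo: 09:40-11:35, 16:25-17:40.
Uma ∩ Ugo ∩ Farrukh ∩ Mateo ∩ Ulla: 09:45-11:35, 17:20-17:40.
The last common window of at least 20 minutes is 17:20-17:40; a 20-minute meeting can start as late as 17:20 and still end by 17:40.

17:20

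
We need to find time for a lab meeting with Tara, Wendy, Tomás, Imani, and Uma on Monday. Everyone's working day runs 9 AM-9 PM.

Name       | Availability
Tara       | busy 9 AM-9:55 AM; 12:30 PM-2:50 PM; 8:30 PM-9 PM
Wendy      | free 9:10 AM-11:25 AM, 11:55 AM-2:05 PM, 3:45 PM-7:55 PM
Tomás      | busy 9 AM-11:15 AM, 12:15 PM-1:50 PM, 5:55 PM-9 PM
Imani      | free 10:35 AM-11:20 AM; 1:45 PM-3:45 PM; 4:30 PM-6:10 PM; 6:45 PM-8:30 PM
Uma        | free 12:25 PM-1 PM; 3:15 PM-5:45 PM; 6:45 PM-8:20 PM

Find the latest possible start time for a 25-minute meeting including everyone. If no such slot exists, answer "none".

Tara free: 09:55-12:30, 14:50-20:30 (invert busy blocks within the working day).
Wendy free: 09:10-11:25, 11:55-14:05, 15:45-19:55.
Tomás free: 11:15-12:15, 13:50-17:55 (invert busy blocks within the working day).
Imani free: 10:35-11:20, 13:45-15:45, 16:30-18:10, 18:45-20:30.
Uma free: 12:25-13:00, 15:15-17:45, 18:45-20:20.
Tara ∩ Wendy: 09:55-11:25, 11:55-12:30, 15:45-19:55.
Tara ∩ Wendy ∩ Tomás: 11:15-11:25, 11:55-12:15, 15:45-17:55.
Tara ∩ Wendy ∩ Tomás ∩ Imani: 11:15-11:20, 16:30-17:55.
Tara ∩ Wendy ∩ Tomás ∩ Imani ∩ Uma: 16:30-17:45.
The last common window of at least 25 minutes is 16:30-17:45; a 25-minute meeting can start as late as 17:20 and still end by 17:45.

17:20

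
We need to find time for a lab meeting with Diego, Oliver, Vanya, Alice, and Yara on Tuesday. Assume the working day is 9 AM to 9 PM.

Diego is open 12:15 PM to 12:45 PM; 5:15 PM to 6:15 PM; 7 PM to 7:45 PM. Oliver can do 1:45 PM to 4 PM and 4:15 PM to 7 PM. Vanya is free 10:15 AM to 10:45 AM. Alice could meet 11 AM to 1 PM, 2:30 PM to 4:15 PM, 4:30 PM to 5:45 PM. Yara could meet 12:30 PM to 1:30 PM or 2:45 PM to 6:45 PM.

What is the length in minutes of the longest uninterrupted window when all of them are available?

Diego ∩ Oliver: 17:15-18:15.
Diego ∩ Oliver ∩ Vanya: ∅.
Diego ∩ Oliver ∩ Vanya ∩ Alice: ∅.
Diego ∩ Oliver ∩ Vanya ∩ Alice ∩ Yara: ∅.
There is no time when everyone is free.
No common window exists, so the longest block is 0 minutes.

0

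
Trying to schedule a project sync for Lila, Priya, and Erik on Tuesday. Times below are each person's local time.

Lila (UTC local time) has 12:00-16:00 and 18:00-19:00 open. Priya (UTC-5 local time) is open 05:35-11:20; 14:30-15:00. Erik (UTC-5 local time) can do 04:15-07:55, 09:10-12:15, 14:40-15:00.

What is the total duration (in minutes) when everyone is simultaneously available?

Lila in UTC: 12:00-16:00, 18:00-19:00.
Priya in UTC: 10:35-16:20, 19:30-20:00 (add 5h to convert from UTC-5).
Erik in UTC: 09:15-12:55, 14:10-17:15, 19:40-20:00 (add 5h to convert from UTC-5).
Lila ∩ Priya: 12:00-16:00.
Lila ∩ Priya ∩ Erik: 12:00-12:55, 14:10-16:00.
Summing the common windows: 55 + 110 = 165 minutes.

165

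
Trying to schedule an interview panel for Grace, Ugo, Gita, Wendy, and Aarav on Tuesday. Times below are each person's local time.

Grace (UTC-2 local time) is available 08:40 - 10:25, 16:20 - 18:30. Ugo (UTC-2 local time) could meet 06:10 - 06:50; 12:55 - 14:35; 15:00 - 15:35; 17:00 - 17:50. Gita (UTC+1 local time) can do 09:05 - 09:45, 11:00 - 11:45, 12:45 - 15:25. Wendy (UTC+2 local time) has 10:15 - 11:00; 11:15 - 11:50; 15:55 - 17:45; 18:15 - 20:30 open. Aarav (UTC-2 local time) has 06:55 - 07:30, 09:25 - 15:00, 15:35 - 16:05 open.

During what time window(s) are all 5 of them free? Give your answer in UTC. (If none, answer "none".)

none

Grace in UTC: 10:40-12:25, 18:20-20:30 (add 2h to convert from UTC-2).
Ugo in UTC: 08:10-08:50, 14:55-16:35, 17:00-17:35, 19:00-19:50 (add 2h to convert from UTC-2).
Gita in UTC: 08:05-08:45, 10:00-10:45, 11:45-14:25 (subtract 1h to convert from UTC+1).
Wendy in UTC: 08:15-09:00, 09:15-09:50, 13:55-15:45, 16:15-18:30 (subtract 2h to convert from UTC+2).
Aarav in UTC: 08:55-09:30, 11:25-17:00, 17:35-18:05 (add 2h to convert from UTC-2).
Grace ∩ Ugo: 19:00-19:50.
Grace ∩ Ugo ∩ Gita: ∅.
Grace ∩ Ugo ∩ Gita ∩ Wendy: ∅.
Grace ∩ Ugo ∩ Gita ∩ Wendy ∩ Aarav: ∅.
There is no time when everyone is free.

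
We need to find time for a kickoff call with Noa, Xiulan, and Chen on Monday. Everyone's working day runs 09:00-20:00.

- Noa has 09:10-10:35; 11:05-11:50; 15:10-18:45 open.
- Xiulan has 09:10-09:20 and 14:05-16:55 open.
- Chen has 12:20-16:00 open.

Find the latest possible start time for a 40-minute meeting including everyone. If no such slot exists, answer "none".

15:20

Noa ∩ Xiulan: 09:10-09:20, 15:10-16:55.
Noa ∩ Xiulan ∩ Chen: 15:10-16:00.
Those are the intersection windows.
The last common window of at least 40 minutes is 15:10-16:00; a 40-minute meeting can start as late as 15:20 and still end by 16:00.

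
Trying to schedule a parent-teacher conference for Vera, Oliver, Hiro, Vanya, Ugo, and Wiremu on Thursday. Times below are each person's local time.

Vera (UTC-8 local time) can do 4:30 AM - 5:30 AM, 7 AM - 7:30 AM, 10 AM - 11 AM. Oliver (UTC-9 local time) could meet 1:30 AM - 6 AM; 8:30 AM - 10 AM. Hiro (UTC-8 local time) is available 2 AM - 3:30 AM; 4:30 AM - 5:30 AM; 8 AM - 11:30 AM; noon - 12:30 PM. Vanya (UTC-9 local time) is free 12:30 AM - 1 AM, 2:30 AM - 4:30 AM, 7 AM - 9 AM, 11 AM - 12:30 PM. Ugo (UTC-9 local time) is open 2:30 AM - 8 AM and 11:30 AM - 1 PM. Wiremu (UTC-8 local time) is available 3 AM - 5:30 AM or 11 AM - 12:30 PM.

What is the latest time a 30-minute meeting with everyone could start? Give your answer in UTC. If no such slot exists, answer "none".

13:00

Vera in UTC: 12:30-13:30, 15:00-15:30, 18:00-19:00 (add 8h to convert from UTC-8).
Oliver in UTC: 10:30-15:00, 17:30-19:00 (add 9h to convert from UTC-9).
Hiro in UTC: 10:00-11:30, 12:30-13:30, 16:00-19:30, 20:00-20:30 (add 8h to convert from UTC-8).
Vanya in UTC: 09:30-10:00, 11:30-13:30, 16:00-18:00, 20:00-21:30 (add 9h to convert from UTC-9).
Ugo in UTC: 11:30-17:00, 20:30-22:00 (add 9h to convert from UTC-9).
Wiremu in UTC: 11:00-13:30, 19:00-20:30 (add 8h to convert from UTC-8).
Vera ∩ Oliver: 12:30-13:30, 18:00-19:00.
Vera ∩ Oliver ∩ Hiro: 12:30-13:30, 18:00-19:00.
Vera ∩ Oliver ∩ Hiro ∩ Vanya: 12:30-13:30.
Vera ∩ Oliver ∩ Hiro ∩ Vanya ∩ Ugo: 12:30-13:30.
Vera ∩ Oliver ∩ Hiro ∩ Vanya ∩ Ugo ∩ Wiremu: 12:30-13:30.
Those are the intersection windows.
The last common window of at least 30 minutes is 12:30-13:30; a 30-minute meeting can start as late as 13:00 and still end by 13:30.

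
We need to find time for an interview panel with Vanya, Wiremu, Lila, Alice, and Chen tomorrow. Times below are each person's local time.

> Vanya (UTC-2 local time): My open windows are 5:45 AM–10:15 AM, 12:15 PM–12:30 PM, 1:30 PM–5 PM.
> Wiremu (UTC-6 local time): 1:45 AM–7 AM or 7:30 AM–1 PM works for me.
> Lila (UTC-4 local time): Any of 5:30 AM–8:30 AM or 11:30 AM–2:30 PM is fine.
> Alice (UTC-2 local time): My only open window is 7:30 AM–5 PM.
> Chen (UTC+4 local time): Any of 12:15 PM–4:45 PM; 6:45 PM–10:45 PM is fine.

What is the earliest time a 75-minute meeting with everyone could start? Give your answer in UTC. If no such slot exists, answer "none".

Vanya in UTC: 07:45-12:15, 14:15-14:30, 15:30-19:00 (add 2h to convert from UTC-2).
Wiremu in UTC: 07:45-13:00, 13:30-19:00 (add 6h to convert from UTC-6).
Lila in UTC: 09:30-12:30, 15:30-18:30 (add 4h to convert from UTC-4).
Alice in UTC: 09:30-19:00 (add 2h to convert from UTC-2).
Chen in UTC: 08:15-12:45, 14:45-18:45 (subtract 4h to convert from UTC+4).
Vanya ∩ Wiremu: 07:45-12:15, 14:15-14:30, 15:30-19:00.
Vanya ∩ Wiremu ∩ Lila: 09:30-12:15, 15:30-18:30.
Vanya ∩ Wiremu ∩ Lila ∩ Alice: 09:30-12:15, 15:30-18:30.
Vanya ∩ Wiremu ∩ Lila ∩ Alice ∩ Chen: 09:30-12:15, 15:30-18:30.
The first common window of at least 75 minutes is 09:30-12:15, so the earliest start is 09:30.

09:30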